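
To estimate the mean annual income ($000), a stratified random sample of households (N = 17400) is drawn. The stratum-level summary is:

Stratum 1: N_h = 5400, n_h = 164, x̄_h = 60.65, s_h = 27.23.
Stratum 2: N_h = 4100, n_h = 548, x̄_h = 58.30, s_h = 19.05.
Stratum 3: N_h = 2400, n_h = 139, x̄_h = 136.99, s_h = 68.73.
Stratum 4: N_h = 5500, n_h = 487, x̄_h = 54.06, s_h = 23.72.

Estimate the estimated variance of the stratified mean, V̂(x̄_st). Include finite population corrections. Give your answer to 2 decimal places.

V̂(x̄_st) = Σ W_h² (1 − n_h/N_h) s_h²/n_h, with W_h = N_h/N and N = 17400:
  stratum 1: (5400/17400)²·(1 − 164/5400)·27.23²/164 = 0.422227
  stratum 2: (4100/17400)²·(1 − 548/4100)·19.05²/548 = 0.0318543
  stratum 3: (2400/17400)²·(1 − 139/2400)·68.73²/139 = 0.609104
  stratum 4: (5500/17400)²·(1 − 487/5500)·23.72²/487 = 0.105211
V̂(x̄_st) = 1.1684

V̂(x̄_st) ≈ 1.17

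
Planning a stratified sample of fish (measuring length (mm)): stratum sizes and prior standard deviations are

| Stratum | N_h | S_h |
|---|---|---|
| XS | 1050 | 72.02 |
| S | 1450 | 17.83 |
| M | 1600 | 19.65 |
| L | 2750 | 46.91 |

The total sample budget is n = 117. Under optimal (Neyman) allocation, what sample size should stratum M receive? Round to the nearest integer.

14

Neyman allocation: n_h = n · N_h S_h / Σ N_i S_i, with n = 117.
  stratum XS: N_h·S_h = 1050·72.02 = 75621.00
  stratum S: N_h·S_h = 1450·17.83 = 25853.50
  stratum M: N_h·S_h = 1600·19.65 = 31440.00
  stratum L: N_h·S_h = 2750·46.91 = 129002.50
Σ N_h S_h = 261917.00
n for stratum M = 117·31440.00/261917.00 = 14.044 → 14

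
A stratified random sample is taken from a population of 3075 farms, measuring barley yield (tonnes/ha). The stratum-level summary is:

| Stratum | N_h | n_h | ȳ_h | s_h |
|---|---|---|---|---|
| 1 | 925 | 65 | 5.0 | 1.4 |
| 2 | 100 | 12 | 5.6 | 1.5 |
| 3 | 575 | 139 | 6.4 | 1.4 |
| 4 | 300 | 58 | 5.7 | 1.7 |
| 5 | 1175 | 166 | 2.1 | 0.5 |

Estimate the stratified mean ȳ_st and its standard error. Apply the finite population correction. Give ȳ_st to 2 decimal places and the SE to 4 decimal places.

ȳ_st = Σ W_h ȳ_h = (925·5.0 + 100·5.6 + 575·6.4 + 300·5.7 + 1175·2.1)/3075 = 4.24146
V̂(ȳ_st) = Σ W_h² (1 − n_h/N_h) s_h²/n_h, with W_h = N_h/N and N = 3075:
  stratum 1: (925/3075)²·(1 − 65/925)·1.4²/65 = 0.00253684
  stratum 2: (100/3075)²·(1 − 12/100)·1.5²/12 = 0.000174499
  stratum 3: (575/3075)²·(1 − 139/575)·1.4²/139 = 0.000373857
  stratum 4: (300/3075)²·(1 − 58/300)·1.7²/58 = 0.000382575
  stratum 5: (1175/3075)²·(1 − 166/1175)·0.5²/166 = 0.00018883
V̂(ȳ_st) = 0.0036566
SE(ȳ_st) = √0.0036566 = 0.0604698

ȳ_st ≈ 4.24, SE ≈ 0.0605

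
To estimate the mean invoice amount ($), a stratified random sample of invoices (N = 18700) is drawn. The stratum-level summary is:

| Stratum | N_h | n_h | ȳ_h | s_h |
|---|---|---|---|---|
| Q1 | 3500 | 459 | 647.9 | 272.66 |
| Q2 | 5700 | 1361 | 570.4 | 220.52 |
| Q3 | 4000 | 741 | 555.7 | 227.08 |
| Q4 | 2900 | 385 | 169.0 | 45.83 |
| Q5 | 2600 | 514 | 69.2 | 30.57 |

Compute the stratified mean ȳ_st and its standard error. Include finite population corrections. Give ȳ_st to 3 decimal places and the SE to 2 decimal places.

ȳ_st ≈ 449.826, SE ≈ 3.19

ȳ_st = Σ W_h ȳ_h = (3500·647.9 + 5700·570.4 + 4000·555.7 + 2900·169.0 + 2600·69.2)/18700 = 449.82620
V̂(ȳ_st) = Σ W_h² (1 − n_h/N_h) s_h²/n_h, with W_h = N_h/N and N = 18700:
  stratum Q1: (3500/18700)²·(1 − 459/3500)·272.66²/459 = 4.92982
  stratum Q2: (5700/18700)²·(1 − 1361/5700)·220.52²/1361 = 2.52708
  stratum Q3: (4000/18700)²·(1 − 741/4000)·227.08²/741 = 2.59418
  stratum Q4: (2900/18700)²·(1 − 385/2900)·45.83²/385 = 0.113787
  stratum Q5: (2600/18700)²·(1 − 514/2600)·30.57²/514 = 0.0281989
V̂(ȳ_st) = 10.1931
SE(ȳ_st) = √10.1931 = 3.19266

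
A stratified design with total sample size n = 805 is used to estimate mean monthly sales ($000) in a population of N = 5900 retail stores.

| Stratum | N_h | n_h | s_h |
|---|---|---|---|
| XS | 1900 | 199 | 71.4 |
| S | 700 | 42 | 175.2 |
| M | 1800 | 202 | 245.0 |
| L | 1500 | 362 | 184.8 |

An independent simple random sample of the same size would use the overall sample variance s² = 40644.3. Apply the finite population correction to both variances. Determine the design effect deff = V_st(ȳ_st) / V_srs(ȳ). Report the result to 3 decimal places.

V̂(ȳ_st) = Σ W_h² (1 − n_h/N_h) s_h²/n_h, with W_h = N_h/N and N = 5900:
  stratum XS: (1900/5900)²·(1 − 199/1900)·71.4²/199 = 2.37847
  stratum S: (700/5900)²·(1 − 42/700)·175.2²/42 = 9.67027
  stratum M: (1800/5900)²·(1 − 202/1800)·245.0²/202 = 24.5542
  stratum L: (1500/5900)²·(1 − 362/1500)·184.8²/362 = 4.6262
V_st = 41.2292
V_srs = (1 − 805/5900)·40644.3/805 = 43.6009
deff = V_st / V_srs = 41.2292/43.6009 = 0.9456

deff ≈ 0.946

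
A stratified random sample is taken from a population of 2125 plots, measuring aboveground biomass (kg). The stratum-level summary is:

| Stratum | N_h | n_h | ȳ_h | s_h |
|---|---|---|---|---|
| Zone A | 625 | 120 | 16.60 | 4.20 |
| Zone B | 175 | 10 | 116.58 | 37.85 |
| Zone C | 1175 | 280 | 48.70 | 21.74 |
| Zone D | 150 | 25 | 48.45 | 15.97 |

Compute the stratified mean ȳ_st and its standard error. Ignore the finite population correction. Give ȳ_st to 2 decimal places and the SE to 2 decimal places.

ȳ_st ≈ 44.83, SE ≈ 1.25

ȳ_st = Σ W_h ȳ_h = (625·16.60 + 175·116.58 + 1175·48.70 + 150·48.45)/2125 = 44.83129
V̂(ȳ_st) = Σ W_h² s_h²/n_h, with W_h = N_h/N and N = 2125:
  stratum Zone A: (625/2125)²·4.20²/120 = 0.0127163
  stratum Zone B: (175/2125)²·37.85²/10 = 0.971606
  stratum Zone C: (1175/2125)²·21.74²/280 = 0.516082
  stratum Zone D: (150/2125)²·15.97²/25 = 0.0508317
V̂(ȳ_st) = 1.55124
SE(ȳ_st) = √1.55124 = 1.24549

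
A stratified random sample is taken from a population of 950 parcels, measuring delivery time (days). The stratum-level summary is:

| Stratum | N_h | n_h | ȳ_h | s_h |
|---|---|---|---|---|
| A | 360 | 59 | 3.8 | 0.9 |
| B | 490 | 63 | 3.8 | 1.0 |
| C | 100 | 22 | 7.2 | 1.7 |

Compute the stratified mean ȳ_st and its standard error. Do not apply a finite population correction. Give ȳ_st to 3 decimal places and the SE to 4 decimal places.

ȳ_st ≈ 4.158, SE ≈ 0.0875

ȳ_st = Σ W_h ȳ_h = (360·3.8 + 490·3.8 + 100·7.2)/950 = 4.15789
V̂(ȳ_st) = Σ W_h² s_h²/n_h, with W_h = N_h/N and N = 950:
  stratum A: (360/950)²·0.9²/59 = 0.00197147
  stratum B: (490/950)²·1.0²/63 = 0.00422284
  stratum C: (100/950)²·1.7²/22 = 0.00145555
V̂(ȳ_st) = 0.00764986
SE(ȳ_st) = √0.00764986 = 0.0874635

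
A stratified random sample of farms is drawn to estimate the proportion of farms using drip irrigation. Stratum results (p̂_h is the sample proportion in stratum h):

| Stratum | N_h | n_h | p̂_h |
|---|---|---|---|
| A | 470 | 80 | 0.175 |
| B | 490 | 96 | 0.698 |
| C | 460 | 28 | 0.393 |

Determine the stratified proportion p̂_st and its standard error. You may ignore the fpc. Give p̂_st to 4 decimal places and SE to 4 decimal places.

p̂_st ≈ 0.4261, SE ≈ 0.0373

N = 1420; stratum weights W_h = N_h/N.
p̂_st = Σ W_h p̂_h = (470·0.175 + 490·0.698 + 460·0.393)/1420 = 0.42609
V̂(p̂_st) = Σ W_h² p̂_h(1−p̂_h)/(n_h−1):
  stratum A: (470/1420)²·0.175·0.825/79 = 0.000200209
  stratum B: (490/1420)²·0.698·0.302/95 = 0.000264213
  stratum C: (460/1420)²·0.393·0.607/27 = 0.000927164
V̂(p̂_st) = 0.00139159; SE = √V̂ = 0.037304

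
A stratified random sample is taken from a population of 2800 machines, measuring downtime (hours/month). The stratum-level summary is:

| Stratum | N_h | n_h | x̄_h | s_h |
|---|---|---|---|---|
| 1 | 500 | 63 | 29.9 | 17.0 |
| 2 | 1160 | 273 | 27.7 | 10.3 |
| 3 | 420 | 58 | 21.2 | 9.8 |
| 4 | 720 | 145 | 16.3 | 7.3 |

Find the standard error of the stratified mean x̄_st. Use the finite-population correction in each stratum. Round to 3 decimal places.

V̂(x̄_st) = Σ W_h² (1 − n_h/N_h) s_h²/n_h, with W_h = N_h/N and N = 2800:
  stratum 1: (500/2800)²·(1 − 63/500)·17.0²/63 = 0.127848
  stratum 2: (1160/2800)²·(1 − 273/1160)·10.3²/273 = 0.0510008
  stratum 3: (420/2800)²·(1 − 58/420)·9.8²/58 = 0.0321119
  stratum 4: (720/2800)²·(1 − 145/720)·7.3²/145 = 0.0194072
V̂(x̄_st) = 0.230368
SE(x̄_st) = √0.230368 = 0.479966

SE(x̄_st) ≈ 0.480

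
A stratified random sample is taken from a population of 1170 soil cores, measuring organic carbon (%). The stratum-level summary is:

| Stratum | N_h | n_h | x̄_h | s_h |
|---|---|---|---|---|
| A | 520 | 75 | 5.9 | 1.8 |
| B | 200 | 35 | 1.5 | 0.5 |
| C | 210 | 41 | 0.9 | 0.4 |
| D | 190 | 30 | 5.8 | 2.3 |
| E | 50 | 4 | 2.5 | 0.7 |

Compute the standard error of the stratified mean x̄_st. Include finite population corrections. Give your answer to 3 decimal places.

V̂(x̄_st) = Σ W_h² (1 − n_h/N_h) s_h²/n_h, with W_h = N_h/N and N = 1170:
  stratum A: (520/1170)²·(1 − 75/520)·1.8²/75 = 0.00730256
  stratum B: (200/1170)²·(1 − 35/200)·0.5²/35 = 0.000172192
  stratum C: (210/1170)²·(1 − 41/210)·0.4²/41 = 0.000101174
  stratum D: (190/1170)²·(1 − 30/190)·2.3²/30 = 0.00391594
  stratum E: (50/1170)²·(1 − 4/50)·0.7²/4 = 0.000205822
V̂(x̄_st) = 0.0116977
SE(x̄_st) = √0.0116977 = 0.108156

SE(x̄_st) ≈ 0.108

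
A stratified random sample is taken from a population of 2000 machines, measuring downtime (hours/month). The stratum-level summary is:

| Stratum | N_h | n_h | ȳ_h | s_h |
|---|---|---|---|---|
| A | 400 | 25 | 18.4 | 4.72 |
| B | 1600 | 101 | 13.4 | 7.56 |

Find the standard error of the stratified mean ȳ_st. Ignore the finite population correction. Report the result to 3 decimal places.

V̂(ȳ_st) = Σ W_h² s_h²/n_h, with W_h = N_h/N and N = 2000:
  stratum A: (400/2000)²·4.72²/25 = 0.0356454
  stratum B: (1600/2000)²·7.56²/101 = 0.362161
V̂(ȳ_st) = 0.397807
SE(ȳ_st) = √0.397807 = 0.630719

SE(ȳ_st) ≈ 0.631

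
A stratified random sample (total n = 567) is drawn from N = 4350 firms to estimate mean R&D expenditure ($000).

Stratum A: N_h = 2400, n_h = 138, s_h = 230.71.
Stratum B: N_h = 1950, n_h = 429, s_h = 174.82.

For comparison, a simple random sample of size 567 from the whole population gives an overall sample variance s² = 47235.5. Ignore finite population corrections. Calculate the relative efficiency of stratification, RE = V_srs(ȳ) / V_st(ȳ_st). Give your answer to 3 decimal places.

V̂(ȳ_st) = Σ W_h² s_h²/n_h, with W_h = N_h/N and N = 4350:
  stratum A: (2400/4350)²·230.71²/138 = 117.408
  stratum B: (1950/4350)²·174.82²/429 = 14.3158
V_st = 131.724
V_srs = s²/n = 47235.5/567 = 83.3078
Relative efficiency = V_srs / V_st = 83.3078/131.724 = 0.6324

RE ≈ 0.632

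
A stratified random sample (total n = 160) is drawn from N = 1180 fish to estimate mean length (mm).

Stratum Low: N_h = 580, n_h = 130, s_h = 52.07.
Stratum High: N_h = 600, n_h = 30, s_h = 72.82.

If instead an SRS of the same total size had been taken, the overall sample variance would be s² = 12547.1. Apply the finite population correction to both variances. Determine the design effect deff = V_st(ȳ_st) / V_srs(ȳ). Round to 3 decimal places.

deff ≈ 0.698

V̂(ȳ_st) = Σ W_h² (1 − n_h/N_h) s_h²/n_h, with W_h = N_h/N and N = 1180:
  stratum Low: (580/1180)²·(1 − 130/580)·52.07²/130 = 3.90938
  stratum High: (600/1180)²·(1 − 30/600)·72.82²/30 = 43.4152
V_st = 47.3246
V_srs = (1 − 160/1180)·12547.1/160 = 67.7862
deff = V_st / V_srs = 47.3246/67.7862 = 0.6981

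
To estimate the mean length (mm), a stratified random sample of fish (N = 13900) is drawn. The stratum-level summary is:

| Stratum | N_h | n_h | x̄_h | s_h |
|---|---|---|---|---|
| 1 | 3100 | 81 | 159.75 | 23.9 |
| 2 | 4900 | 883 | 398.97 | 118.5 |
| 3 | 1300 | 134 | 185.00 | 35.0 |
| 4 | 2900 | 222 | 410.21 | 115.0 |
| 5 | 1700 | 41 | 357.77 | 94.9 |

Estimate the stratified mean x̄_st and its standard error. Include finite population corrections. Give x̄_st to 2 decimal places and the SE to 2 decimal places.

x̄_st = Σ W_h x̄_h = (3100·159.75 + 4900·398.97 + 1300·185.00 + 2900·410.21 + 1700·357.77)/13900 = 322.91338
V̂(x̄_st) = Σ W_h² (1 − n_h/N_h) s_h²/n_h, with W_h = N_h/N and N = 13900:
  stratum 1: (3100/13900)²·(1 − 81/3100)·23.9²/81 = 0.341591
  stratum 2: (4900/13900)²·(1 − 883/4900)·118.5²/883 = 1.62011
  stratum 3: (1300/13900)²·(1 − 134/1300)·35.0²/134 = 0.0717205
  stratum 4: (2900/13900)²·(1 − 222/2900)·115.0²/222 = 2.39454
  stratum 5: (1700/13900)²·(1 − 41/1700)·94.9²/41 = 3.20637
V̂(x̄_st) = 7.63433
SE(x̄_st) = √7.63433 = 2.76303

x̄_st ≈ 322.91, SE ≈ 2.76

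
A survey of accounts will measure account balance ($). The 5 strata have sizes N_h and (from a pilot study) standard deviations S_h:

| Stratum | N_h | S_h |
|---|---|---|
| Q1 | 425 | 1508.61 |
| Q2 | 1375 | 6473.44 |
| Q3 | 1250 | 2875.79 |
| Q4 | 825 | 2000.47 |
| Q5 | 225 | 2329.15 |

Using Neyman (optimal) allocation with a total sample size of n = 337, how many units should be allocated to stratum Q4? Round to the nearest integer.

36

Neyman allocation: n_h = n · N_h S_h / Σ N_i S_i, with n = 337.
  stratum Q1: N_h·S_h = 425·1508.61 = 641159.25
  stratum Q2: N_h·S_h = 1375·6473.44 = 8900980.00
  stratum Q3: N_h·S_h = 1250·2875.79 = 3594737.50
  stratum Q4: N_h·S_h = 825·2000.47 = 1650387.75
  stratum Q5: N_h·S_h = 225·2329.15 = 524058.75
Σ N_h S_h = 15311323.25
n for stratum Q4 = 337·1650387.75/15311323.25 = 36.325 → 36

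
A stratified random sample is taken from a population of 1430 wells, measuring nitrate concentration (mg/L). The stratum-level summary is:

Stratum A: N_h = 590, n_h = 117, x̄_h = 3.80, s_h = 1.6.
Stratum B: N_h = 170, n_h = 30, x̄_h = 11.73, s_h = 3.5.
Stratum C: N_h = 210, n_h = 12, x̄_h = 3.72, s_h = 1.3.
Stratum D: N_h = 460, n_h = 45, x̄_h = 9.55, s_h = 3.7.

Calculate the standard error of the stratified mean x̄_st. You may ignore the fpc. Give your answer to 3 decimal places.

V̂(x̄_st) = Σ W_h² s_h²/n_h, with W_h = N_h/N and N = 1430:
  stratum A: (590/1430)²·1.6²/117 = 0.00372465
  stratum B: (170/1430)²·3.5²/30 = 0.00577086
  stratum C: (210/1430)²·1.3²/12 = 0.00303719
  stratum D: (460/1430)²·3.7²/45 = 0.03148
V̂(x̄_st) = 0.0440127
SE(x̄_st) = √0.0440127 = 0.209792

SE(x̄_st) ≈ 0.210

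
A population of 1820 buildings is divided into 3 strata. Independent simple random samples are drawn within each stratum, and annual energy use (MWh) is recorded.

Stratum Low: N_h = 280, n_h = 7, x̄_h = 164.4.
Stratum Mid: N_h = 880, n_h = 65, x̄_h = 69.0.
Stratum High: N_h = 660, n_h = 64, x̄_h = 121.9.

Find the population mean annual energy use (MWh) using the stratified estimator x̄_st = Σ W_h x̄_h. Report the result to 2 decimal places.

N = Σ N_h = 1820. Stratum weights W_h = N_h/N.
x̄_st = (280·164.4 + 880·69.0 + 660·121.9) / 1820 = 102.8604

x̄_st ≈ 102.86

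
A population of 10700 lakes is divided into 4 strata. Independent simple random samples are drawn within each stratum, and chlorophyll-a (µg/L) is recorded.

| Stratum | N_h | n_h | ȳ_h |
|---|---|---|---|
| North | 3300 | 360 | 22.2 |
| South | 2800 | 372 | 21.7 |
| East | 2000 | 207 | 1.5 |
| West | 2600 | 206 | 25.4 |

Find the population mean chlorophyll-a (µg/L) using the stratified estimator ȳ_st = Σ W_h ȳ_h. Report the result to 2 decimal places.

ȳ_st ≈ 18.98

N = Σ N_h = 10700. Stratum weights W_h = N_h/N.
ȳ_st = (3300·22.2 + 2800·21.7 + 2000·1.5 + 2600·25.4) / 10700 = 18.9776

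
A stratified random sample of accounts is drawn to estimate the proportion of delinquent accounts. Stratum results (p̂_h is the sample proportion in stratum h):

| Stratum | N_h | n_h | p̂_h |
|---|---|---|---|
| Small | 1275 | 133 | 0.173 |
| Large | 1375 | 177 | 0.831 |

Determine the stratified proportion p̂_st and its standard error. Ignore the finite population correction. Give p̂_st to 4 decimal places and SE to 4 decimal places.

N = 2650; stratum weights W_h = N_h/N.
p̂_st = Σ W_h p̂_h = (1275·0.173 + 1375·0.831)/2650 = 0.51442
V̂(p̂_st) = Σ W_h² p̂_h(1−p̂_h)/(n_h−1):
  stratum Small: (1275/2650)²·0.173·0.827/132 = 0.000250903
  stratum Large: (1375/2650)²·0.831·0.169/176 = 0.000214827
V̂(p̂_st) = 0.00046573; SE = √V̂ = 0.0215808

p̂_st ≈ 0.5144, SE ≈ 0.0216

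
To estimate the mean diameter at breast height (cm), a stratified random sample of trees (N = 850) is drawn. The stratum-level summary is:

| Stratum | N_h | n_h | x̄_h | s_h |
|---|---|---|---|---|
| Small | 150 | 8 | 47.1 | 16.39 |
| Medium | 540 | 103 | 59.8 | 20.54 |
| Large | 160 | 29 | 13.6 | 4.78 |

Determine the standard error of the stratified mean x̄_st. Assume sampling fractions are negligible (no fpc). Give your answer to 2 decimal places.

V̂(x̄_st) = Σ W_h² s_h²/n_h, with W_h = N_h/N and N = 850:
  stratum Small: (150/850)²·16.39²/8 = 1.04571
  stratum Medium: (540/850)²·20.54²/103 = 1.65315
  stratum Large: (160/850)²·4.78²/29 = 0.0279164
V̂(x̄_st) = 2.72678
SE(x̄_st) = √2.72678 = 1.6513

SE(x̄_st) ≈ 1.65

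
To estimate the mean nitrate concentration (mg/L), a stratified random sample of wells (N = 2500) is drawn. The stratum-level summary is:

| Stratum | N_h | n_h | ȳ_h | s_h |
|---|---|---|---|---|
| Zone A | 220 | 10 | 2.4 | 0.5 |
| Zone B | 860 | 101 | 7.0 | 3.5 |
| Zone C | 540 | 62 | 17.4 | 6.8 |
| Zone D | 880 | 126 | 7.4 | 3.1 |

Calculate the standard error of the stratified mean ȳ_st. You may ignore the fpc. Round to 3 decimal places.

SE(ȳ_st) ≈ 0.242

V̂(ȳ_st) = Σ W_h² s_h²/n_h, with W_h = N_h/N and N = 2500:
  stratum Zone A: (220/2500)²·0.5²/10 = 0.0001936
  stratum Zone B: (860/2500)²·3.5²/101 = 0.0143526
  stratum Zone C: (540/2500)²·6.8²/62 = 0.0347963
  stratum Zone D: (880/2500)²·3.1²/126 = 0.00945014
V̂(ȳ_st) = 0.0587927
SE(ȳ_st) = √0.0587927 = 0.242472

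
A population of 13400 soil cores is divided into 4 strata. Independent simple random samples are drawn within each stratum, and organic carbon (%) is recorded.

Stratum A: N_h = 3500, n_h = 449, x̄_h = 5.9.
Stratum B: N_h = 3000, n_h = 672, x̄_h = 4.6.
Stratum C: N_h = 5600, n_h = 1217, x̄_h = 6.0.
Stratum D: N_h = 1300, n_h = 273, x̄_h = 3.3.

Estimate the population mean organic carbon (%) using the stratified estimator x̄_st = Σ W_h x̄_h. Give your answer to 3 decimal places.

N = Σ N_h = 13400. Stratum weights W_h = N_h/N.
x̄_st = (3500·5.9 + 3000·4.6 + 5600·6.0 + 1300·3.3) / 13400 = 5.39851

x̄_st ≈ 5.399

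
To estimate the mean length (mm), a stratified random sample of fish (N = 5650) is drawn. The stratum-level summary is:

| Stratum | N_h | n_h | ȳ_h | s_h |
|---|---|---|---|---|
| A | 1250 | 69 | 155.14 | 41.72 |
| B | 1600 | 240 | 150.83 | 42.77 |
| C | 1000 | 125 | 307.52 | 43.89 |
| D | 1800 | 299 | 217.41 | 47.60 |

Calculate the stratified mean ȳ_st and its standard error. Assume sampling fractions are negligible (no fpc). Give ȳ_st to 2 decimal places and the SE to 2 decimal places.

ȳ_st = Σ W_h ȳ_h = (1250·155.14 + 1600·150.83 + 1000·307.52 + 1800·217.41)/5650 = 200.72761
V̂(ȳ_st) = Σ W_h² s_h²/n_h, with W_h = N_h/N and N = 5650:
  stratum A: (1250/5650)²·41.72²/69 = 1.2347
  stratum B: (1600/5650)²·42.77²/240 = 0.611238
  stratum C: (1000/5650)²·43.89²/125 = 0.482752
  stratum D: (1800/5650)²·47.60²/299 = 0.769114
V̂(ȳ_st) = 3.09781
SE(ȳ_st) = √3.09781 = 1.76006

ȳ_st ≈ 200.73, SE ≈ 1.76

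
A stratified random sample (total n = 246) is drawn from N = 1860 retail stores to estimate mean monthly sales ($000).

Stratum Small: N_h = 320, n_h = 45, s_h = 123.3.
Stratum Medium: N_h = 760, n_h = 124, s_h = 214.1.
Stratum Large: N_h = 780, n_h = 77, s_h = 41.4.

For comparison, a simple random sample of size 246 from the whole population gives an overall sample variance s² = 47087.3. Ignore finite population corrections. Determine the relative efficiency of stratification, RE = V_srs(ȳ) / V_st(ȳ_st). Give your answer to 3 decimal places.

RE ≈ 2.531

V̂(ȳ_st) = Σ W_h² s_h²/n_h, with W_h = N_h/N and N = 1860:
  stratum Small: (320/1860)²·123.3²/45 = 9.99972
  stratum Medium: (760/1860)²·214.1²/124 = 61.7182
  stratum Large: (780/1860)²·41.4²/77 = 3.91447
V_st = 75.6323
V_srs = s²/n = 47087.3/246 = 191.412
Relative efficiency = V_srs / V_st = 191.412/75.6323 = 2.5308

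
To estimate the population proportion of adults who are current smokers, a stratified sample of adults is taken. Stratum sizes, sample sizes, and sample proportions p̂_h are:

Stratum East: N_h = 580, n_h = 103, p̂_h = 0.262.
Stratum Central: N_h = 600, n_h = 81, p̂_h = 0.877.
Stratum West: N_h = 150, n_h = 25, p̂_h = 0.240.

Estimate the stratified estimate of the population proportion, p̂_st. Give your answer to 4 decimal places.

N = 1330; stratum weights W_h = N_h/N.
p̂_st = Σ W_h p̂_h = (580·0.262 + 600·0.877 + 150·0.240)/1330 = 0.53696

p̂_st ≈ 0.5370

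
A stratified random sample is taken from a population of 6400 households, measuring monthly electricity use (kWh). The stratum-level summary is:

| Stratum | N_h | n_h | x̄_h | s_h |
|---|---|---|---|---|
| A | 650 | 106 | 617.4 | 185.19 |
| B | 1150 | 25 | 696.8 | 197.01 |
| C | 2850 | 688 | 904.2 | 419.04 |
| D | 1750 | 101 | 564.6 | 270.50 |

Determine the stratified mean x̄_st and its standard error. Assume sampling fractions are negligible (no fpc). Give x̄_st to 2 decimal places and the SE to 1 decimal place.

x̄_st ≈ 744.95, SE ≈ 12.6

x̄_st = Σ W_h x̄_h = (650·617.4 + 1150·696.8 + 2850·904.2 + 1750·564.6)/6400 = 744.94531
V̂(x̄_st) = Σ W_h² s_h²/n_h, with W_h = N_h/N and N = 6400:
  stratum A: (650/6400)²·185.19²/106 = 3.33731
  stratum B: (1150/6400)²·197.01²/25 = 50.1271
  stratum C: (2850/6400)²·419.04²/688 = 50.6119
  stratum D: (1750/6400)²·270.50²/101 = 54.1663
V̂(x̄_st) = 158.243
SE(x̄_st) = √158.243 = 12.5794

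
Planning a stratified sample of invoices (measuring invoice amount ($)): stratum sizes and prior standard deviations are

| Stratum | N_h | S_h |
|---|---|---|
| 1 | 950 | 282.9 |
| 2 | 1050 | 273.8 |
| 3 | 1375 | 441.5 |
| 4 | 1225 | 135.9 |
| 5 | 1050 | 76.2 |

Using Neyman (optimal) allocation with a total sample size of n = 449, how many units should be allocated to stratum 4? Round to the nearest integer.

Neyman allocation: n_h = n · N_h S_h / Σ N_i S_i, with n = 449.
  stratum 1: N_h·S_h = 950·282.9 = 268755.00
  stratum 2: N_h·S_h = 1050·273.8 = 287490.00
  stratum 3: N_h·S_h = 1375·441.5 = 607062.50
  stratum 4: N_h·S_h = 1225·135.9 = 166477.50
  stratum 5: N_h·S_h = 1050·76.2 = 80010.00
Σ N_h S_h = 1409795.00
n for stratum 4 = 449·166477.50/1409795.00 = 53.021 → 53

53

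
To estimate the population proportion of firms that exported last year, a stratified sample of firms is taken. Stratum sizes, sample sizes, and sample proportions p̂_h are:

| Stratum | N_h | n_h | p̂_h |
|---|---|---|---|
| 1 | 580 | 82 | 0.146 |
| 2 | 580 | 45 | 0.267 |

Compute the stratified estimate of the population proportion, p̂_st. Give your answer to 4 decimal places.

p̂_st ≈ 0.2065

N = 1160; stratum weights W_h = N_h/N.
p̂_st = Σ W_h p̂_h = (580·0.146 + 580·0.267)/1160 = 0.20650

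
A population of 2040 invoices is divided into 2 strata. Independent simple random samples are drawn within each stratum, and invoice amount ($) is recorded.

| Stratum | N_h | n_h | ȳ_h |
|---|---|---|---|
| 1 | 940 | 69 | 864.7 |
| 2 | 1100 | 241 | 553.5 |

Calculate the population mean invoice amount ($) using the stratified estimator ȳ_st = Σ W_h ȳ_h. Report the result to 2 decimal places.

ȳ_st ≈ 696.90

N = Σ N_h = 2040. Stratum weights W_h = N_h/N.
ȳ_st = (940·864.7 + 1100·553.5) / 2040 = 696.8961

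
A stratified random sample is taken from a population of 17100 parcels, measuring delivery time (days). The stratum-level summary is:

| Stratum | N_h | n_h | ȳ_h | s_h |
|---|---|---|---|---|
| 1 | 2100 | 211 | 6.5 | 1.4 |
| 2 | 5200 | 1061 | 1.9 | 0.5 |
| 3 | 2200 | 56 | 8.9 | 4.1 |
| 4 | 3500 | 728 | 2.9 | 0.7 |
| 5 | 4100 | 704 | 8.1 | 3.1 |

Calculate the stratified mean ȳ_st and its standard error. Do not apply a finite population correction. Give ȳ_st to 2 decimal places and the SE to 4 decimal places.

ȳ_st = Σ W_h ȳ_h = (2100·6.5 + 5200·1.9 + 2200·8.9 + 3500·2.9 + 4100·8.1)/17100 = 5.05673
V̂(ȳ_st) = Σ W_h² s_h²/n_h, with W_h = N_h/N and N = 17100:
  stratum 1: (2100/17100)²·1.4²/211 = 0.000140094
  stratum 2: (5200/17100)²·0.5²/1061 = 2.17891e-05
  stratum 3: (2200/17100)²·4.1²/56 = 0.00496859
  stratum 4: (3500/17100)²·0.7²/728 = 2.81974e-05
  stratum 5: (4100/17100)²·3.1²/704 = 0.000784741
V̂(ȳ_st) = 0.00594341
SE(ȳ_st) = √0.00594341 = 0.0770935

ȳ_st ≈ 5.06, SE ≈ 0.0771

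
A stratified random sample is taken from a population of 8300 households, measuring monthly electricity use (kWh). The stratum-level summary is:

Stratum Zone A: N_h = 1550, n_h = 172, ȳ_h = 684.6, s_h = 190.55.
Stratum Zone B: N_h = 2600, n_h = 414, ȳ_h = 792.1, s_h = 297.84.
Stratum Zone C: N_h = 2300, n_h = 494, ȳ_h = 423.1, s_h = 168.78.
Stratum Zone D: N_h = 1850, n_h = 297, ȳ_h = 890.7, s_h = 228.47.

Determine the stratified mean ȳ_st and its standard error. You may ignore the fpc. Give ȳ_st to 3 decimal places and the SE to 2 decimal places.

ȳ_st = Σ W_h ȳ_h = (1550·684.6 + 2600·792.1 + 2300·423.1 + 1850·890.7)/8300 = 691.74880
V̂(ȳ_st) = Σ W_h² s_h²/n_h, with W_h = N_h/N and N = 8300:
  stratum Zone A: (1550/8300)²·190.55²/172 = 7.36201
  stratum Zone B: (2600/8300)²·297.84²/414 = 21.026
  stratum Zone C: (2300/8300)²·168.78²/494 = 4.42807
  stratum Zone D: (1850/8300)²·228.47²/297 = 8.73151
V̂(ȳ_st) = 41.5476
SE(ȳ_st) = √41.5476 = 6.44574

ȳ_st ≈ 691.749, SE ≈ 6.45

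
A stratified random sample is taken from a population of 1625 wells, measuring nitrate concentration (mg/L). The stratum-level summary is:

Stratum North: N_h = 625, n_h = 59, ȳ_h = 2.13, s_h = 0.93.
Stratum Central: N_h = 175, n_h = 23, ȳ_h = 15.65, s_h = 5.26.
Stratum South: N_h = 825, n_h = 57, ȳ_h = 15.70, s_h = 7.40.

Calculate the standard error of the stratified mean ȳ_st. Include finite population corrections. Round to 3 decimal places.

SE(ȳ_st) ≈ 0.495

V̂(ȳ_st) = Σ W_h² (1 − n_h/N_h) s_h²/n_h, with W_h = N_h/N and N = 1625:
  stratum North: (625/1625)²·(1 − 59/625)·0.93²/59 = 0.00196383
  stratum Central: (175/1625)²·(1 − 23/175)·5.26²/23 = 0.0121177
  stratum South: (825/1625)²·(1 − 57/825)·7.40²/57 = 0.230514
V̂(ȳ_st) = 0.244595
SE(ȳ_st) = √0.244595 = 0.494566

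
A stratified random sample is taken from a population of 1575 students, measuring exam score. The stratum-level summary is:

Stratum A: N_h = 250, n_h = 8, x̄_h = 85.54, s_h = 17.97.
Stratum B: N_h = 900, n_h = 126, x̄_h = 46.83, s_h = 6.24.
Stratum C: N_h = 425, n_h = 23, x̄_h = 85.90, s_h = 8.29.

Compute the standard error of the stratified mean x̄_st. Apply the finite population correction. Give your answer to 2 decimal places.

V̂(x̄_st) = Σ W_h² (1 − n_h/N_h) s_h²/n_h, with W_h = N_h/N and N = 1575:
  stratum A: (250/1575)²·(1 − 8/250)·17.97²/8 = 0.984465
  stratum B: (900/1575)²·(1 − 126/900)·6.24²/126 = 0.0867803
  stratum C: (425/1575)²·(1 − 23/425)·8.29²/23 = 0.205795
V̂(x̄_st) = 1.27704
SE(x̄_st) = √1.27704 = 1.13006

SE(x̄_st) ≈ 1.13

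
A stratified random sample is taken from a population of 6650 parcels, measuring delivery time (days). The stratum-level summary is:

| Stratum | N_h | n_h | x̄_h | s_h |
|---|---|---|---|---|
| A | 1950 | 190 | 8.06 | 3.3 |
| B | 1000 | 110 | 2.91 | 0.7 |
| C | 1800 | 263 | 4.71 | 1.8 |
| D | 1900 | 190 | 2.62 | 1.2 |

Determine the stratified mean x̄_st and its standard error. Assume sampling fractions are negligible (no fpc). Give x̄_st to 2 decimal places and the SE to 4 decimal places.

x̄_st = Σ W_h x̄_h = (1950·8.06 + 1000·2.91 + 1800·4.71 + 1900·2.62)/6650 = 4.82451
V̂(x̄_st) = Σ W_h² s_h²/n_h, with W_h = N_h/N and N = 6650:
  stratum A: (1950/6650)²·3.3²/190 = 0.00492833
  stratum B: (1000/6650)²·0.7²/110 = 0.00010073
  stratum C: (1800/6650)²·1.8²/263 = 0.000902591
  stratum D: (1900/6650)²·1.2²/190 = 0.00061869
V̂(x̄_st) = 0.00655035
SE(x̄_st) = √0.00655035 = 0.0809342

x̄_st ≈ 4.82, SE ≈ 0.0809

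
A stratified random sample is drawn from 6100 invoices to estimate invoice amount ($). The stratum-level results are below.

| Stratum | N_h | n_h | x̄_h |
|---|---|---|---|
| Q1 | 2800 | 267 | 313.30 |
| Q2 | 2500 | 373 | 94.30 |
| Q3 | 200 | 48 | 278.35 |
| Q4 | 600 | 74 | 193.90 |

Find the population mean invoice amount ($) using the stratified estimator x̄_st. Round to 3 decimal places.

x̄_st ≈ 210.656

N = Σ N_h = 6100. Stratum weights W_h = N_h/N.
x̄_st = (2800·313.30 + 2500·94.30 + 200·278.35 + 600·193.90) / 6100 = 210.65574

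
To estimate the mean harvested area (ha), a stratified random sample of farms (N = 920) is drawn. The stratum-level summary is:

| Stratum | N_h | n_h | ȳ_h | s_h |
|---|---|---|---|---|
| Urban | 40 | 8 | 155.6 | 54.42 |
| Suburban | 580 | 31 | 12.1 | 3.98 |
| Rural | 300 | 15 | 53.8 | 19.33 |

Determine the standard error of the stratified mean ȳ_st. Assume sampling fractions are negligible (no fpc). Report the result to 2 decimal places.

V̂(ȳ_st) = Σ W_h² s_h²/n_h, with W_h = N_h/N and N = 920:
  stratum Urban: (40/920)²·54.42²/8 = 0.699796
  stratum Suburban: (580/920)²·3.98²/31 = 0.203088
  stratum Rural: (300/920)²·19.33²/15 = 2.64874
V̂(ȳ_st) = 3.55162
SE(ȳ_st) = √3.55162 = 1.88458

SE(ȳ_st) ≈ 1.88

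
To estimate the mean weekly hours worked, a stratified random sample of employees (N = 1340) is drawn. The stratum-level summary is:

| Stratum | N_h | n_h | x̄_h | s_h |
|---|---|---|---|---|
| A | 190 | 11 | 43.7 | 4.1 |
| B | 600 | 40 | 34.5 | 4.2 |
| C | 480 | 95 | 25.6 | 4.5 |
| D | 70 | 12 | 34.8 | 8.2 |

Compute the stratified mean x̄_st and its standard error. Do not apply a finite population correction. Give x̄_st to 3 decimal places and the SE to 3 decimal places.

x̄_st ≈ 32.632, SE ≈ 0.402

x̄_st = Σ W_h x̄_h = (190·43.7 + 600·34.5 + 480·25.6 + 70·34.8)/1340 = 32.63209
V̂(x̄_st) = Σ W_h² s_h²/n_h, with W_h = N_h/N and N = 1340:
  stratum A: (190/1340)²·4.1²/11 = 0.0307236
  stratum B: (600/1340)²·4.2²/40 = 0.0884161
  stratum C: (480/1340)²·4.5²/95 = 0.0273511
  stratum D: (70/1340)²·8.2²/12 = 0.0152909
V̂(x̄_st) = 0.161782
SE(x̄_st) = √0.161782 = 0.402221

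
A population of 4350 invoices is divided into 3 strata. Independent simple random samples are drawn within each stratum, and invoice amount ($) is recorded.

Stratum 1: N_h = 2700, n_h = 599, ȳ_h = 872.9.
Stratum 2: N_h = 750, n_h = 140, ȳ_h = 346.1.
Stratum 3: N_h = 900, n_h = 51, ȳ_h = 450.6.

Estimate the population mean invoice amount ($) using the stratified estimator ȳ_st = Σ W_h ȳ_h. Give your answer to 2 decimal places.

N = Σ N_h = 4350. Stratum weights W_h = N_h/N.
ȳ_st = (2700·872.9 + 750·346.1 + 900·450.6) / 4350 = 694.7000

ȳ_st ≈ 694.70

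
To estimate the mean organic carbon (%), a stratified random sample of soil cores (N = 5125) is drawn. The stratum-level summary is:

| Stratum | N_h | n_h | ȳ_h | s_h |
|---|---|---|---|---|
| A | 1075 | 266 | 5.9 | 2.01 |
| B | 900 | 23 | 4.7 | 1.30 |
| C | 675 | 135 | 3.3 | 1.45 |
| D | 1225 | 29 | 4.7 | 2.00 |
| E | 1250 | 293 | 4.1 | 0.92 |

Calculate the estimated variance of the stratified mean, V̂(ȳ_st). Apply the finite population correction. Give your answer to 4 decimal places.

V̂(ȳ_st) = Σ W_h² (1 − n_h/N_h) s_h²/n_h, with W_h = N_h/N and N = 5125:
  stratum A: (1075/5125)²·(1 − 266/1075)·2.01²/266 = 0.000502898
  stratum B: (900/5125)²·(1 − 23/900)·1.30²/23 = 0.00220807
  stratum C: (675/5125)²·(1 − 135/675)·1.45²/135 = 0.000216128
  stratum D: (1225/5125)²·(1 − 29/1225)·2.00²/29 = 0.00769381
  stratum E: (1250/5125)²·(1 − 293/1250)·0.92²/293 = 0.000131566
V̂(ȳ_st) = 0.0107525

V̂(ȳ_st) ≈ 0.0108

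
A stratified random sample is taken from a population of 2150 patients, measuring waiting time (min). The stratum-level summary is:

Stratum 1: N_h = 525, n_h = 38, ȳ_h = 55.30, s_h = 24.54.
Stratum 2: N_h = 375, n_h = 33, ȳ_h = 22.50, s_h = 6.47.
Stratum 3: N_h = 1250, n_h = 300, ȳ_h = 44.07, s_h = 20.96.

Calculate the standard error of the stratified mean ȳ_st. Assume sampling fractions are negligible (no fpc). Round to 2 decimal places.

SE(ȳ_st) ≈ 1.22

V̂(ȳ_st) = Σ W_h² s_h²/n_h, with W_h = N_h/N and N = 2150:
  stratum 1: (525/2150)²·24.54²/38 = 0.944946
  stratum 2: (375/2150)²·6.47²/33 = 0.0385905
  stratum 3: (1250/2150)²·20.96²/300 = 0.494999
V̂(ȳ_st) = 1.47854
SE(ȳ_st) = √1.47854 = 1.21595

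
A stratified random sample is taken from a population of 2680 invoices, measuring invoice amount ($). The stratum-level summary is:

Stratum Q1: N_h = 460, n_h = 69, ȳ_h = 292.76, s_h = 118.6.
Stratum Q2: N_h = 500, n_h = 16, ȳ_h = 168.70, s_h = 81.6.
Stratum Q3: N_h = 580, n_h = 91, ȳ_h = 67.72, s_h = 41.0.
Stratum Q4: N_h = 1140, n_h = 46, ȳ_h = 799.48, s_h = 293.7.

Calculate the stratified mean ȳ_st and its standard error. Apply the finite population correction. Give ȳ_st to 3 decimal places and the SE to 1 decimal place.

ȳ_st = Σ W_h ȳ_h = (460·292.76 + 500·168.70 + 580·67.72 + 1140·799.48)/2680 = 436.45687
V̂(ȳ_st) = Σ W_h² (1 − n_h/N_h) s_h²/n_h, with W_h = N_h/N and N = 2680:
  stratum Q1: (460/2680)²·(1 − 69/460)·118.6²/69 = 5.10488
  stratum Q2: (500/2680)²·(1 − 16/500)·81.6²/16 = 14.0219
  stratum Q3: (580/2680)²·(1 − 91/580)·41.0²/91 = 0.729447
  stratum Q4: (1140/2680)²·(1 − 46/1140)·293.7²/46 = 325.614
V̂(ȳ_st) = 345.47
SE(ȳ_st) = √345.47 = 18.5868

ȳ_st ≈ 436.457, SE ≈ 18.6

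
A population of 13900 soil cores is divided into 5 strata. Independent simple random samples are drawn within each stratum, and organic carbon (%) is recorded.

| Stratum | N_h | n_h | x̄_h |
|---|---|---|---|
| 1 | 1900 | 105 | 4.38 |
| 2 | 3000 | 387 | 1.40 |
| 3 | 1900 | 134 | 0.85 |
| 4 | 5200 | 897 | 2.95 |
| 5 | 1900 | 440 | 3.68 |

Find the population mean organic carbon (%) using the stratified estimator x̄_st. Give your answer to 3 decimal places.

N = Σ N_h = 13900. Stratum weights W_h = N_h/N.
x̄_st = (1900·4.38 + 3000·1.40 + 1900·0.85 + 5200·2.95 + 1900·3.68) / 13900 = 2.62367

x̄_st ≈ 2.624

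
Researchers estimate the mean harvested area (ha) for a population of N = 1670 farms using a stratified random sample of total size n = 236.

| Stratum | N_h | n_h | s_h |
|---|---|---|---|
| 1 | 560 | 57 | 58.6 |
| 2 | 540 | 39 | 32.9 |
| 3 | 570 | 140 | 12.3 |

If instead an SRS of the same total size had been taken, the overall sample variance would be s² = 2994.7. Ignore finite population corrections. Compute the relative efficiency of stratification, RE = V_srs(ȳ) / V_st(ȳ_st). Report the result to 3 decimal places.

V̂(ȳ_st) = Σ W_h² s_h²/n_h, with W_h = N_h/N and N = 1670:
  stratum 1: (560/1670)²·58.6²/57 = 6.77429
  stratum 2: (540/1670)²·32.9²/39 = 2.9019
  stratum 3: (570/1670)²·12.3²/140 = 0.125892
V_st = 9.80207
V_srs = s²/n = 2994.7/236 = 12.6894
Relative efficiency = V_srs / V_st = 12.6894/9.80207 = 1.2946

RE ≈ 1.295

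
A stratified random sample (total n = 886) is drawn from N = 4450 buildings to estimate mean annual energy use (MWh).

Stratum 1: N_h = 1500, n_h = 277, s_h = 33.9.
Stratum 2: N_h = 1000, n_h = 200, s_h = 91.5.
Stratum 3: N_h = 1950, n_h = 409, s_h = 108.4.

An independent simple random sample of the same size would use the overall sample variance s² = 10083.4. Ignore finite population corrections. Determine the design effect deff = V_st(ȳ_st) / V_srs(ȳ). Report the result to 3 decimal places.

V̂(ȳ_st) = Σ W_h² s_h²/n_h, with W_h = N_h/N and N = 4450:
  stratum 1: (1500/4450)²·33.9²/277 = 0.471392
  stratum 2: (1000/4450)²·91.5²/200 = 2.11394
  stratum 3: (1950/4450)²·108.4²/409 = 5.51676
V_st = 8.10209
V_srs = s²/n = 10083.4/886 = 11.3808
deff = V_st / V_srs = 8.10209/11.3808 = 0.7119

deff ≈ 0.712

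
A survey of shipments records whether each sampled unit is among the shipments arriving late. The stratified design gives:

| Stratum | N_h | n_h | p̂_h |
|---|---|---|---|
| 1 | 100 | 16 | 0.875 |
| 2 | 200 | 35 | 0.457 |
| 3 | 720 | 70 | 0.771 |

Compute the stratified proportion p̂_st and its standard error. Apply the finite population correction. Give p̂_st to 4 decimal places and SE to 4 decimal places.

p̂_st ≈ 0.7196, SE ≈ 0.0380

N = 1020; stratum weights W_h = N_h/N.
p̂_st = Σ W_h p̂_h = (100·0.875 + 200·0.457 + 720·0.771)/1020 = 0.71963
V̂(p̂_st) = Σ W_h² (1 − n_h/N_h) p̂_h(1−p̂_h)/(n_h−1):
  stratum 1: (100/1020)²·(1 − 16/100)·0.875·0.125/15 = 5.88716e-05
  stratum 2: (200/1020)²·(1 − 35/200)·0.457·0.543/34 = 0.0002315
  stratum 3: (720/1020)²·(1 − 70/720)·0.771·0.229/69 = 0.00115103
V̂(p̂_st) = 0.0014414; SE = √V̂ = 0.0379658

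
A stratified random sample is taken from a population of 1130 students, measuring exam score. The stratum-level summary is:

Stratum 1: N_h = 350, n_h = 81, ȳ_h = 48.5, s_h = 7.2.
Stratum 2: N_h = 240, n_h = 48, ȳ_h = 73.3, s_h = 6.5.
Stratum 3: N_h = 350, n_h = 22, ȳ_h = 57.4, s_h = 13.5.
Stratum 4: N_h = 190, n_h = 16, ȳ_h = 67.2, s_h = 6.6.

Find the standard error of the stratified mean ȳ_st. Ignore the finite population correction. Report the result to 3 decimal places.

V̂(ȳ_st) = Σ W_h² s_h²/n_h, with W_h = N_h/N and N = 1130:
  stratum 1: (350/1130)²·7.2²/81 = 0.0613987
  stratum 2: (240/1130)²·6.5²/48 = 0.0397055
  stratum 3: (350/1130)²·13.5²/22 = 0.794738
  stratum 4: (190/1130)²·6.6²/16 = 0.0769694
V̂(ȳ_st) = 0.972812
SE(ȳ_st) = √0.972812 = 0.986312

SE(ȳ_st) ≈ 0.986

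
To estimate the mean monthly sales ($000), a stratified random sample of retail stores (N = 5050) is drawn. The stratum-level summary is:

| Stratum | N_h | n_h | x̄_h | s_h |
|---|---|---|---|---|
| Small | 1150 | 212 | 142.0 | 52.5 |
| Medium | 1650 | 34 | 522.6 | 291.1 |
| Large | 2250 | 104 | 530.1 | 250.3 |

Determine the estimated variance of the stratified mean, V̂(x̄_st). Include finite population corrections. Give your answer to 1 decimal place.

V̂(x̄_st) ≈ 375.2

V̂(x̄_st) = Σ W_h² (1 − n_h/N_h) s_h²/n_h, with W_h = N_h/N and N = 5050:
  stratum Small: (1150/5050)²·(1 − 212/1150)·52.5²/212 = 0.549921
  stratum Medium: (1650/5050)²·(1 − 34/1650)·291.1²/34 = 260.584
  stratum Large: (2250/5050)²·(1 − 104/2250)·250.3²/104 = 114.056
V̂(x̄_st) = 375.19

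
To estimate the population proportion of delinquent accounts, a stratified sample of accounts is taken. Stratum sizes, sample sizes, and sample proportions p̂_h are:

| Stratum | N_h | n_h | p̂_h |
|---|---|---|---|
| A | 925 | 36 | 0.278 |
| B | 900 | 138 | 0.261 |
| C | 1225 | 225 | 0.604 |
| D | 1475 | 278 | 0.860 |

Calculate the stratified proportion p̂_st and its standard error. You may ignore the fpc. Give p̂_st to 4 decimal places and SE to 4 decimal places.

N = 4525; stratum weights W_h = N_h/N.
p̂_st = Σ W_h p̂_h = (925·0.278 + 900·0.261 + 1225·0.604 + 1475·0.860)/4525 = 0.55259
V̂(p̂_st) = Σ W_h² p̂_h(1−p̂_h)/(n_h−1):
  stratum A: (925/4525)²·0.278·0.722/35 = 0.000239641
  stratum B: (900/4525)²·0.261·0.739/137 = 5.56945e-05
  stratum C: (1225/4525)²·0.604·0.396/224 = 7.82563e-05
  stratum D: (1475/4525)²·0.860·0.140/277 = 4.61842e-05
V̂(p̂_st) = 0.000419775; SE = √V̂ = 0.0204884

p̂_st ≈ 0.5526, SE ≈ 0.0205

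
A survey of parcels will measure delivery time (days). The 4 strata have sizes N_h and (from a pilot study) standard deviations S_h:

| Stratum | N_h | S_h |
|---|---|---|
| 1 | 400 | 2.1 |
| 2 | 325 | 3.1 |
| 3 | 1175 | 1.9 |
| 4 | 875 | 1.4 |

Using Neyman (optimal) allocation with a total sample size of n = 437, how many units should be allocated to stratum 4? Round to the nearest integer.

Neyman allocation: n_h = n · N_h S_h / Σ N_i S_i, with n = 437.
  stratum 1: N_h·S_h = 400·2.1 = 840.00
  stratum 2: N_h·S_h = 325·3.1 = 1007.50
  stratum 3: N_h·S_h = 1175·1.9 = 2232.50
  stratum 4: N_h·S_h = 875·1.4 = 1225.00
Σ N_h S_h = 5305.00
n for stratum 4 = 437·1225.00/5305.00 = 100.910 → 101

101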